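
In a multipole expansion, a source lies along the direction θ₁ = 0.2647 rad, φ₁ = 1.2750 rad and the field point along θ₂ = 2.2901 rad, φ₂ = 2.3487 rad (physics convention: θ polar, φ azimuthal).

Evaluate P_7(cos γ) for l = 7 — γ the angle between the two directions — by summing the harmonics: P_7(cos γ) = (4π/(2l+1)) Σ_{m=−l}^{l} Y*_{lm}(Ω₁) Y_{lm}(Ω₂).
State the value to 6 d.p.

-0.291645

Addition theorem: P_7(cos γ) = (4π/15) Σ_m Y*_{lm}(Ω₁) Y_{lm}(Ω₂), m = −7…7:
  m=-7: (-0.00004 + 0.00002j) × (-0.05067 + 0.04561j) = 0.00000 - 0.00000j  (running Σ = 0.00000 - 0.00000j)
  m=-6: (0.00012 + 0.00057j) × (-0.01004 + 0.22318j) = -0.00013 + 0.00002j  (running Σ = -0.00013 + 0.00002j)
  m=-5: (0.00498 + 0.00046j) × (0.27915 + 0.30090j) = 0.00125 + 0.00162j  (running Σ = 0.00112 + 0.00164j)
  m=-4: (0.01143 - 0.02799j) × (0.40911 + 0.01227j) = 0.00502 - 0.01131j  (running Σ = 0.00614 - 0.00967j)
  m=-3: (-0.10079 - 0.08208j) × (0.04414 - 0.04220j) = -0.00791 + 0.00063j  (running Σ = -0.00177 - 0.00904j)
  m=-2: (-0.31420 + 0.21110j) × (-0.00507 + 0.33853j) = -0.06987 - 0.10744j  (running Σ = -0.07164 - 0.11647j)
  m=-1: (0.18513 + 0.60750j) × (0.15451 + 0.15685j) = -0.06668 + 0.12290j  (running Σ = -0.13832 + 0.00643j)
  m=0: (0.25447 + 0.00000j) × (-0.28093 + 0.00000j) = -0.07149 + 0.00000j  (running Σ = -0.20981 + 0.00643j)
  m=1: (-0.18513 + 0.60750j) × (-0.15451 + 0.15685j) = -0.06668 - 0.12290j  (running Σ = -0.27649 - 0.11647j)
  m=2: (-0.31420 - 0.21110j) × (-0.00507 - 0.33853j) = -0.06987 + 0.10744j  (running Σ = -0.34636 - 0.00904j)
  m=3: (0.10079 - 0.08208j) × (-0.04414 - 0.04220j) = -0.00791 - 0.00063j  (running Σ = -0.35427 - 0.00967j)
  m=4: (0.01143 + 0.02799j) × (0.40911 - 0.01227j) = 0.00502 + 0.01131j  (running Σ = -0.34925 + 0.00164j)
  m=5: (-0.00498 + 0.00046j) × (-0.27915 + 0.30090j) = 0.00125 - 0.00162j  (running Σ = -0.34800 + 0.00002j)
  m=6: (0.00012 - 0.00057j) × (-0.01004 - 0.22318j) = -0.00013 - 0.00002j  (running Σ = -0.34813 - 0.00000j)
  m=7: (0.00004 + 0.00002j) × (0.05067 + 0.04561j) = 0.00000 + 0.00000j  (running Σ = -0.34813 - 0.00000j)
Total Σ_m = -0.34813 - 0.00000j. Multiply by 0.837758: -0.29165 - 0.00000j. P_7(cos γ) = -0.291645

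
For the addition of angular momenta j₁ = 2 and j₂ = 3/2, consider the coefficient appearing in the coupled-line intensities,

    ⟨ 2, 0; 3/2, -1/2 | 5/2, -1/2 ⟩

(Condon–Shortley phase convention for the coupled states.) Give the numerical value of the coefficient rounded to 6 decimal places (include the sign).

+√(3/35) = +0.292770

√[6·1!3!2!/7! · 2!2!1!2!2!3!] = √(48/35)
  +(−1)^0/∏(0,1,2,1,1,1)! = 1/2  (running 1/2)
  +(−1)^1/∏(1,0,1,0,2,2)! = -1/4  (running 1/4)
⟨..|..⟩ = √(48/35)·(1/4) = +0.292770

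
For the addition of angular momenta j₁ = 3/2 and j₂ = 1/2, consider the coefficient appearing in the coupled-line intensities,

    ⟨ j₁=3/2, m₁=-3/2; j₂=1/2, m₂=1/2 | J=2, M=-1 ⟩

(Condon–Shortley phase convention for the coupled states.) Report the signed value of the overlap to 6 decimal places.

+√(1/4) ≈ +0.500000

j₁+j₂−J=0  J+j₁−j₂=3  J−j₁+j₂=1  j₁+j₂+J+1=5
(j₁±m₁, j₂±m₂, J±M) = (0,3,1,0,1,3)
P² = 9
sum k=0..0:
  [0] +1/6 = 1/6
S = 1/6
C² = P²·S² = 1/4 ; C = +0.500000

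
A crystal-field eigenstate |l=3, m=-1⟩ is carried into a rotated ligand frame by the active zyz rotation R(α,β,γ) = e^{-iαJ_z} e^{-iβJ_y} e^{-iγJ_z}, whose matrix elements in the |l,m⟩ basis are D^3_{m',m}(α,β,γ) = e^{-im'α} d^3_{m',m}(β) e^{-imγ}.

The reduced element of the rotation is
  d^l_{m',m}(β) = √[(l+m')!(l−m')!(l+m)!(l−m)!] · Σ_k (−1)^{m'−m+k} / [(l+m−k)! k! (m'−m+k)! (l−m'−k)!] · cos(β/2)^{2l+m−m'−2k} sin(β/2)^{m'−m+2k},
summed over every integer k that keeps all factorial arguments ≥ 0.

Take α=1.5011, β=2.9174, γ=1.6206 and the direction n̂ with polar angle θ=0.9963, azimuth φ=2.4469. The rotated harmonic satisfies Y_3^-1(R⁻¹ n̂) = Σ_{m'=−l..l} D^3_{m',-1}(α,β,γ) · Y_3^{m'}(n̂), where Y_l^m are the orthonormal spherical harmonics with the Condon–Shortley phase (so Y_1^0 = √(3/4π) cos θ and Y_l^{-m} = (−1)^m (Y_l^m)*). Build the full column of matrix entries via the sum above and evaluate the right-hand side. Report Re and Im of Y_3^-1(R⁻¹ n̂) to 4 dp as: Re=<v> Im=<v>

Need the full column D^3_{m',-1} for m'=−3..3 at α=1.5011, β=2.9174, γ=1.6206.
cos(β/2)=0.111862, sin(β/2)=0.993724
d^3_{-3,-1}: single k=2 term ⇒ +0.000599;  D = +0.000591-0.000095i
d^3_{-2,-1}: k∈[1..2] ⇒ +0.000055 -0.008687 = -0.008632;  D = +0.000772+0.008597i
d^3_{-1,-1}: k∈[0..2] ⇒ +0.000002 -0.001237 +0.073211 = +0.071976;  D = -0.071962+0.001432i
d^3_{0,-1}: k∈[0..2] ⇒ -0.000060 +0.014274 -0.375492 = -0.361278;  D = +0.017986-0.360830i
d^3_{1,-1}: k∈[0..2] ⇒ +0.000928 -0.097615 +0.962929 = +0.866242;  D = +0.860064+0.103270i
d^3_{2,-1}: k∈[0..1] ⇒ -0.008687 +0.342776 = +0.334089;  D = +0.062832-0.328127i
d^3_{3,-1}: single k=0 term ⇒ +0.047258;  D = -0.045683-0.012098i
Y_3^{m'}(θ=0.9963,φ=2.4469) and Σ D·Y over m':
  (+0.0006-0.0001i)·(+0.1212-0.2150i)  (+0.0008+0.0086i)·(+0.0706+0.3849i)  (-0.0720+0.0014i)·(-0.0993-0.0828i)  (+0.0180-0.3608i)·(-0.3090+0.0000i)  (+0.8601+0.1033i)·(+0.0993-0.0828i)  (+0.0628-0.3281i)·(+0.0706-0.3849i)  (-0.0457-0.0121i)·(-0.1212-0.2150i)
Y_3^-1(R⁻¹ n̂) = -0.026473+0.021075i

Re=-0.0265 Im=0.0211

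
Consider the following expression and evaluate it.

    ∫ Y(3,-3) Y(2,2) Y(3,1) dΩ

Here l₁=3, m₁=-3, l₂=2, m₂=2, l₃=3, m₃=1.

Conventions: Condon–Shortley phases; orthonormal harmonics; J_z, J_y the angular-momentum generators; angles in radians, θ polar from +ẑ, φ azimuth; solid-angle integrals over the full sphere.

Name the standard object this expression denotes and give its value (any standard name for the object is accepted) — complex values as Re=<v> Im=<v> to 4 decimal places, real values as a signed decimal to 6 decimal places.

This is a Gaunt coefficient — the integral of a triple product of spherical harmonics over the sphere.
Checks pass: Σm=0; 8 even; l₃=3∈[1,5].
(2·3+1)(2·2+1)(2·3+1) = 245
Δ: 2! 4! 2! / 9! → 1/3780
sum: t=0:+1/24 t=1:−1/4 t=2:+1/24 = -1/6
3j²(3 2 3; 0 0 0) = Δ·Π!·Σ² = 4/105  (sign +1)
sum: t=2:+1/96 = 1/96
3j²(3 2 3; -3 2 1) = Δ·Π!·Σ² = 1/42  (sign +1)
combine: 4πI² = 245·4/105·1/42 = 2/9
take √, sign +1: I = 0.13298076

Gaunt coefficient, +0.132981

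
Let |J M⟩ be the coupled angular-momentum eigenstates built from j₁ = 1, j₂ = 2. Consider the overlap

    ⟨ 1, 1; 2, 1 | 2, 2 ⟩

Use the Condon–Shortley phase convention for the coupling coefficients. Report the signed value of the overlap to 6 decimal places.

j₁+j₂−J=1  J+j₁−j₂=1  J−j₁+j₂=3  j₁+j₂+J+1=6
(j₁±m₁, j₂±m₂, J±M) = (2,0,3,1,4,0)
P² = 12
sum k=0..0:
  [0] +1/6 = 1/6
S = 1/6
C² = P²·S² = 1/3 ; C = +0.577350

+√(1/3) ≈ +0.577350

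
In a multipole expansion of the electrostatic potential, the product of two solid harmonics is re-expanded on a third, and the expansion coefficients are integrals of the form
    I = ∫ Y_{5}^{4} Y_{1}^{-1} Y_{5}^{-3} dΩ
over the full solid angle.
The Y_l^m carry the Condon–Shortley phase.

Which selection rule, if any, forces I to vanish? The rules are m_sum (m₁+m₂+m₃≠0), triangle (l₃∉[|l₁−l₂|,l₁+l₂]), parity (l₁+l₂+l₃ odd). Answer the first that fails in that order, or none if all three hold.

parity

m₁+m₂+m₃ = 4 − 1 − 3 = 0  ✓
triangle: |5−1|=4 ≤ l₃=5 ≤ 5+1=6  ✓
parity: l₁+l₂+l₃ = 11 is odd  ✗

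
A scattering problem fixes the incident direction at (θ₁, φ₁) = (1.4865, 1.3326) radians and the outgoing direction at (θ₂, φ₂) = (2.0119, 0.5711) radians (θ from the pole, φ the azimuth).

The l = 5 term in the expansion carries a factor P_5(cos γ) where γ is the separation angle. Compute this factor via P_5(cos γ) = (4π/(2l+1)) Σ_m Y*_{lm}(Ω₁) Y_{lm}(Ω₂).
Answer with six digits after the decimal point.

Term-by-term m-sum for l=5 (normalisation 4π/11 = 1.142397):
  term(m=-5) = -0.100623-0.079051i   from Y*(Ω₁)=+0.423456+0.169043i, Y(Ω₂)=-0.269239-0.079200i
  term(m=-4) = +0.050815-0.004872i   from Y*(Ω₁)=+0.070591-0.099296i, Y(Ω₂)=+0.274265+0.316772i
  term(m=-3) = +0.034369-0.039687i   from Y*(Ω₁)=+0.209983+0.242044i, Y(Ω₂)=-0.023269-0.162180i
  term(m=-2) = -0.001776-0.037139i   from Y*(Ω₁)=+0.123229-0.063590i, Y(Ω₂)=+0.111433-0.243878i
  term(m=-1) = -0.051534-0.049127i   from Y*(Ω₁)=+0.067908+0.279681i, Y(Ω₂)=-0.208124+0.133724i
  term(m=+0) = -0.030911+0.000000i   from Y*(Ω₁)=+0.142847-0.000000i, Y(Ω₂)=-0.216390+0.000000i
  term(m=+1) = -0.051534+0.049127i   from Y*(Ω₁)=-0.067908+0.279681i, Y(Ω₂)=+0.208124+0.133724i
  term(m=+2) = -0.001776+0.037139i   from Y*(Ω₁)=+0.123229+0.063590i, Y(Ω₂)=+0.111433+0.243878i
  term(m=+3) = +0.034369+0.039687i   from Y*(Ω₁)=-0.209983+0.242044i, Y(Ω₂)=+0.023269-0.162180i
  term(m=+4) = +0.050815+0.004872i   from Y*(Ω₁)=+0.070591+0.099296i, Y(Ω₂)=+0.274265-0.316772i
  term(m=+5) = -0.100623+0.079051i   from Y*(Ω₁)=-0.423456+0.169043i, Y(Ω₂)=+0.269239-0.079200i
Σ over m = -0.168409+0.000000i; ×(4π/11) → -0.192390+0.000000i. Real part: -0.192390

-0.192390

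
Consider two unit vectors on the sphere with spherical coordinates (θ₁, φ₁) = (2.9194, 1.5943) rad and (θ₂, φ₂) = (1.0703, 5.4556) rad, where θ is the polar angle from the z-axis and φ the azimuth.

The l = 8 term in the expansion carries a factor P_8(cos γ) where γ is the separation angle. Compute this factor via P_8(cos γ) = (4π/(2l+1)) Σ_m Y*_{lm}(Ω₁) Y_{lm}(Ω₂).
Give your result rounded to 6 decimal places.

Expand P_8 via completeness: Σ_{m} conj(Y_{8,m}) at Ω₁ times Y_{8,m} at Ω₂ —
  m=-8: Y*=(0.000003, 0.000001)  Y=(0.170731, 0.059913)  product (0.000000, 0.000000)
  m=-7: Y*=(-0.000008, 0.000050)  Y=(0.349259, -0.186330)  product (0.000006, 0.000019)
  m=-6: Y*=(-0.000566, -0.000080)  Y=(0.105499, -0.407849)  product (-0.000093, 0.000223)
  m=-5: Y*=(0.000545, -0.004614)  Y=(-0.050038, -0.077305)  product (-0.000384, 0.000189)
  m=-4: Y*=(0.027881, 0.002629)  Y=(0.304374, 0.051856)  product (0.008350, 0.002246)
  m=-3: Y*=(-0.008715, 0.123390)  Y=(0.205695, -0.159258)  product (0.017858, 0.026769)
  m=-2: Y*=(-0.377253, -0.017747)  Y=(-0.015954, 0.188634)  product (0.009366, -0.070880)
  m=-1: Y*=(0.015960, -0.678916)  Y=(0.204419, 0.222437)  product (0.154279, -0.135233)
  m=+0: Y*=(0.336111, -0.000000)  Y=(-0.147714, 0.000000)  product (-0.049648, 0.000000)
  m=+1: Y*=(-0.015960, -0.678916)  Y=(-0.204419, 0.222437)  product (0.154279, 0.135233)
  m=+2: Y*=(-0.377253, 0.017747)  Y=(-0.015954, -0.188634)  product (0.009366, 0.070880)
  m=+3: Y*=(0.008715, 0.123390)  Y=(-0.205695, -0.159258)  product (0.017858, -0.026769)
  m=+4: Y*=(0.027881, -0.002629)  Y=(0.304374, -0.051856)  product (0.008350, -0.002246)
  m=+5: Y*=(-0.000545, -0.004614)  Y=(0.050038, -0.077305)  product (-0.000384, -0.000189)
  m=+6: Y*=(-0.000566, 0.000080)  Y=(0.105499, 0.407849)  product (-0.000093, -0.000223)
  m=+7: Y*=(0.000008, 0.000050)  Y=(-0.349259, -0.186330)  product (0.000006, -0.000019)
  m=+8: Y*=(0.000003, -0.000001)  Y=(0.170731, -0.059913)  product (0.000000, -0.000000)
Total Σ_m = (0.329118, -0.000000). Multiply by 0.739198: (0.243284, -0.000000). P_8(cos γ) = 0.243284

0.243284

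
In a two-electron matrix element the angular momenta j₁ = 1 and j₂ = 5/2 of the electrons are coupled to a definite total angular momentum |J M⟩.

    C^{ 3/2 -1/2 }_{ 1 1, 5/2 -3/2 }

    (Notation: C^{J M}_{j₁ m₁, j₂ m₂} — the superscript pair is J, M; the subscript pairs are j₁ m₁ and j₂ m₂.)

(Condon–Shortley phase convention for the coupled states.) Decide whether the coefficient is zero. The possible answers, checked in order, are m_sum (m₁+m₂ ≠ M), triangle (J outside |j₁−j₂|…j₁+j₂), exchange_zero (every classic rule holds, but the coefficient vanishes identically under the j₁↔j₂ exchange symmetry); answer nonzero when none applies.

m-sum: m₁+m₂ = 1+(-3/2) = -1/2, M = -1/2  ✓
triangle: |j₁−j₂| = 3/2 ≤ J = 3/2 ≤ j₁+j₂ = 7/2  ✓
exchange: j₁≠j₂ or m₁≠m₂ — the exchange symmetry imposes no constraint here
value check: CG = +√(2/5) = +0.632456 ≠ 0

nonzero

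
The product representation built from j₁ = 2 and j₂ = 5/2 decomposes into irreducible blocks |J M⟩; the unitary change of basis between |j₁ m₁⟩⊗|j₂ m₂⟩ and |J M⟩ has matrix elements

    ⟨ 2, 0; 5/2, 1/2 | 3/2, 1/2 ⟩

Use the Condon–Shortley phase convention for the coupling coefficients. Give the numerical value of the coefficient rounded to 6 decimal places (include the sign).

√[4·3!1!2!/7! · 2!2!3!2!2!1!] = √(32/35)
  +(−1)^1/∏(1,2,1,2,0,0)! = -1/4  (running -1/4)
  +(−1)^2/∏(2,1,0,1,1,1)! = 1/2  (running 1/4)
⟨..|..⟩ = √(32/35)·(1/4) = +0.239046

+√(2/35) = +0.239046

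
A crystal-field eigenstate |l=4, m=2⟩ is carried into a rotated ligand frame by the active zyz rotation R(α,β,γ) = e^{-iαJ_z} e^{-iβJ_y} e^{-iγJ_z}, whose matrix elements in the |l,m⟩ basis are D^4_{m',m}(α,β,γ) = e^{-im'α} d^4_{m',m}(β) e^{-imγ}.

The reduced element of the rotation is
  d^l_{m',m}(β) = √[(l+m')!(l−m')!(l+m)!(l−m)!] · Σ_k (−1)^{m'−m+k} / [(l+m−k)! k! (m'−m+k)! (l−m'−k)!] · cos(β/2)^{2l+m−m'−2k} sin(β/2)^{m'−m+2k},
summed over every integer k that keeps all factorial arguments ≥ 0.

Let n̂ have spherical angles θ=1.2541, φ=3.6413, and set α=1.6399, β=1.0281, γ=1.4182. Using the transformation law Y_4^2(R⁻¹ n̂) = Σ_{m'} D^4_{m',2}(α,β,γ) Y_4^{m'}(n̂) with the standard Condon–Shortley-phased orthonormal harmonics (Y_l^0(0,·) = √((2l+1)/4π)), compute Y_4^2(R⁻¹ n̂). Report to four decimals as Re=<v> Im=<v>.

Need the full column D^4_{m',2} for m'=−4..4 at α=1.6399, β=1.0281, γ=1.4182.
cos(β/2)=0.870760, sin(β/2)=0.491708
d^4_{-4,2}: single k=6 term ⇒ +0.056705;  D = -0.047381-0.031152i
d^4_{-3,2}: k∈[5..6] ⇒ +0.213018 -0.022642 = +0.190376;  D = -0.093353+0.165917i
d^4_{-2,2}: k∈[4..6] ⇒ +0.504097 -0.128594 +0.003417 = +0.378920;  D = +0.342278+0.162562i
d^4_{-1,2}: k∈[3..5] ⇒ +0.841646 -0.402567 +0.025673 = +0.464753;  D = +0.169922-0.432576i
d^4_{0,2}: k∈[2..4] ⇒ +0.999832 -0.850184 +0.101663 = +0.251311;  D = -0.239697-0.075513i
d^4_{1,2}: k∈[1..3] ⇒ +0.791833 -1.262469 +0.268378 = -0.202258;  D = +0.047309-0.196648i
d^4_{2,2}: k∈[0..2] ⇒ +0.330513 -1.264699 +0.504097 = -0.430088;  D = -0.424106-0.071485i
d^4_{3,2}: k∈[0..1] ⇒ -0.698331 +0.668036 = -0.030295;  D = -0.002961+0.030150i
d^4_{4,2}: single k=0 term ⇒ +0.557680;  D = -0.557449-0.016047i
Y_4^{m'}(θ=1.2541,φ=3.6413) and Σ D·Y over m':
  (-0.0474-0.0312i)·(-0.1498-0.3283i)  (-0.0934+0.1659i)·(-0.0240+0.3336i)  (+0.3423+0.1626i)·(-0.0525+0.0816i)  (+0.1699-0.4326i)·(+0.2852-0.1557i)  (-0.2397-0.0755i)·(+0.0444+0.0000i)  (+0.0473-0.1966i)·(-0.2852-0.1557i)  (-0.4241-0.0715i)·(-0.0525-0.0816i)  (-0.0030+0.0302i)·(+0.0240+0.3336i)  (-0.5574-0.0160i)·(-0.1498+0.3283i)
Y_4^2(R⁻¹ n̂) = -0.066062-0.242494i

Re=-0.0661 Im=-0.2425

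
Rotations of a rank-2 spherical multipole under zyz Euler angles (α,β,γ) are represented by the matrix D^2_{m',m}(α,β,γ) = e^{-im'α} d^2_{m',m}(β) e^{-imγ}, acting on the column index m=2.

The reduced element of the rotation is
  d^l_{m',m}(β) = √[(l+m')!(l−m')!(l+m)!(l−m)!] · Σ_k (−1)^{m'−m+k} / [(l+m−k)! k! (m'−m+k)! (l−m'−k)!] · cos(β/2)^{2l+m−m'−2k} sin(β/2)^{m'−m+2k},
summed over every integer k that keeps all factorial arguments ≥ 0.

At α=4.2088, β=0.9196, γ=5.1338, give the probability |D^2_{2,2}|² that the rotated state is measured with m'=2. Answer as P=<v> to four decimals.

P=0.4159

D^2_{2,2}(4.2088,0.9196,5.1338) = e^{-i·2·4.2088}·d^2_{2,2}(0.9196)·e^{-i·2·5.1338}. Compute d first:
Half-angle: c=0.896141, s=0.443769. N=√(24·1·24·1)=24.000000
k: max(0,(2)−(2))=0 … min(2+(2),2−(2))=0
  k=0: (−1)^0·24.0000/(24)·0.8961^4·0.4438^0 = +0.644920
d^2_{2,2}(0.9196) = +0.644920
|D^2_{2,2}|² = |d^2_{2,2}(β)|² = (+0.644920)² = 0.415922 (the z-rotation phases have unit modulus)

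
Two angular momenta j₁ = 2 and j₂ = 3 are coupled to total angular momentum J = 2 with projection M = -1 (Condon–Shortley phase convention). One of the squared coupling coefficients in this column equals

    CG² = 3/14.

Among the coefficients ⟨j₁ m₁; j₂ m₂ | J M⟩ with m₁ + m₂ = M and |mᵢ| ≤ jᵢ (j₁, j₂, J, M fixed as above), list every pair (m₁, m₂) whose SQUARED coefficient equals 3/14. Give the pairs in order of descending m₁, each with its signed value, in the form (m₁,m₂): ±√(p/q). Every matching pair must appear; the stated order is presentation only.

Admissible pairs with m₁+m₂ = M = -1: (-2,1), (-1,0), (0,-1), (1,-2), (2,-3)
  (m₁,m₂)=(2,-3): CG² = 5/14, CG = +√(5/14)
  (m₁,m₂)=(1,-2): CG² = 0/1, CG = 0
  (m₁,m₂)=(0,-1): CG² = 1/7, CG = −√(1/7)
  (m₁,m₂)=(-1,0): CG² = 2/7, CG = +√(2/7)
  (m₁,m₂)=(-2,1): CG² = 3/14, CG = −√(3/14)   ← matches the target
Pairs with CG² = 3/14: (-2,1): −√(3/14)

(-2,1): −√(3/14)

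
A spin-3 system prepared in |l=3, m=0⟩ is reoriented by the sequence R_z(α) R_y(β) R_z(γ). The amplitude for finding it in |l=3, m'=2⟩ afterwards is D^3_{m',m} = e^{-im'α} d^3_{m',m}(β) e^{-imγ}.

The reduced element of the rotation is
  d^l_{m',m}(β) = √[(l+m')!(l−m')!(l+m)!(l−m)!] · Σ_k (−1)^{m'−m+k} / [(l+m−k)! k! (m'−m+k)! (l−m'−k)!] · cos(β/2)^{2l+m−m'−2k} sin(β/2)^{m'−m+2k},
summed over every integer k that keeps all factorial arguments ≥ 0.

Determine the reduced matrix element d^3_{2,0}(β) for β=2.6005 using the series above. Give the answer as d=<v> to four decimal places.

d=-0.3114

d^3_{2,0}(β=2.6005) via the finite sum:
c=cos(2.600500/2)=0.267258, s=sin(2.600500/2)=0.963625; N=√[120·1·6·6]=65.726707
k∈{0,1} keeps every argument non-negative
  k=0: (−1)^2·65.7267/(12)·0.2673^4·0.9636^2 = +0.025948
  k=1: (−1)^3·65.7267/(12)·0.2673^2·0.9636^4 = -0.337329
d^3_{2,0}(2.6005) = +0.025948 -0.337329 = -0.311382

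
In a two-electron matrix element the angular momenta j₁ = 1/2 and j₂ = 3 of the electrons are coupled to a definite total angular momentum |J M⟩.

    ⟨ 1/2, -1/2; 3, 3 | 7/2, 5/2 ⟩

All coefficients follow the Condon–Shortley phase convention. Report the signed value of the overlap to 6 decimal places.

+√(1/7) = +0.377964

triangle: 0!·1!·6!/8! = 720/40320
(j±m)!: 0!·1!·6!·0!·6!·1! = 518400
prefactor² = (2J+1)·Δ·N² = 518400/7
  k=0: +1/(0!·0!·1!·6!·0!·0!) = 1/720
Σ = 1/720  ⇒  CG² = 518400/7·(1/720)² = 1/7
CG = +√(1/7) = +0.377964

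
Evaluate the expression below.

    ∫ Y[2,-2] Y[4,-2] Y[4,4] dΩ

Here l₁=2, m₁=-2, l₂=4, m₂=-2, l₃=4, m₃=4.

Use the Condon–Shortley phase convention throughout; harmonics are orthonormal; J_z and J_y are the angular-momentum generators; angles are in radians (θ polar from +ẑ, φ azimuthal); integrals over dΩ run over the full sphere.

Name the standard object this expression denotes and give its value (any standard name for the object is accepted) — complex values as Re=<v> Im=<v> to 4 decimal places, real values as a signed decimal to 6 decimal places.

This is a Gaunt coefficient — the integral of a triple product of spherical harmonics over the sphere.
Checks pass: Σm=0; 10 even; l₃=4∈[2,6].
(2·2+1)(2·4+1)(2·4+1) = 405
Δ: 2! 2! 6! / 11! → 1/13860
sum: t=0:+1/192 t=1:−1/36 t=2:+1/192 = -5/288
3j²(2 4 4; 0 0 0) = Δ·Π!·Σ² = 20/693  (sign -1)
sum: t=2:+1/2880 = 1/2880
3j²(2 4 4; -2 -2 4) = Δ·Π!·Σ² = 2/165  (sign +1)
combine: 4πI² = 405·20/693·2/165 = 120/847
take √, sign -1: I = -0.10618031

Gaunt coefficient, -0.106180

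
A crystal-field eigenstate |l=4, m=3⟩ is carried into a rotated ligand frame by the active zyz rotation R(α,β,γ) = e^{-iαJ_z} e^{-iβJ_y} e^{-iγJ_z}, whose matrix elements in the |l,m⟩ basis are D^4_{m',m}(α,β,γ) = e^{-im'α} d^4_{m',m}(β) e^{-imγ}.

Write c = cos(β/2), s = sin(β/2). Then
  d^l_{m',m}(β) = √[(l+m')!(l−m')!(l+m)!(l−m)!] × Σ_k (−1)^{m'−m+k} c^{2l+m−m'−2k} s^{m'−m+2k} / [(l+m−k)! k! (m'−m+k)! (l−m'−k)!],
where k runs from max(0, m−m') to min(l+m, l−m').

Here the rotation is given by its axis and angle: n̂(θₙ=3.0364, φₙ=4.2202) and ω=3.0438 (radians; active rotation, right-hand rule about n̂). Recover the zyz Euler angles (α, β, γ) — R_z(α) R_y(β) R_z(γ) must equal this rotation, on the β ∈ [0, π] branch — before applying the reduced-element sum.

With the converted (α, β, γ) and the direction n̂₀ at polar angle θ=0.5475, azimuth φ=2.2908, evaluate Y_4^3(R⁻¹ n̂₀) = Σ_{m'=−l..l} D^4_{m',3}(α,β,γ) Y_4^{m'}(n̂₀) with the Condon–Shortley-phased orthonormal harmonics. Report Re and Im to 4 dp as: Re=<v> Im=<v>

Re=0.0242 Im=0.1179

Axis–angle → zyz. n̂ = (sinθₙcosφₙ, sinθₙsinφₙ, cosθₙ) = (-0.049618, -0.092535, -0.994472), ω = 3.0438.
R = I cosω + sinω [n̂]ₓ + (1−cosω) n̂n̂ᵀ gives
  R = [-0.990310, +0.106258, +0.089416; -0.087936, -0.978137, +0.188453; +0.107486, +0.178764, +0.978003]
β = atan2(√(R₁₃²+R₂₃²), R₃₃) = 0.210133; α = atan2(R₂₃, R₁₃) mod 2π = 1.127775; γ = atan2(R₃₂, −R₃₁) mod 2π = 2.112153
Need the full column D^4_{m',3} for m'=−4..4 at α=1.1278, β=0.2101, γ=2.1122.
cos(β/2)=0.994486, sin(β/2)=0.104873
d^4_{-4,3}: single k=7 term ⇒ +0.000000;  D = -0.000000-0.000000i
d^4_{-3,3}: k∈[6..7] ⇒ +0.000009 -0.000000 = +0.000009;  D = -0.000009-0.000002i
d^4_{-2,3}: k∈[5..6] ⇒ +0.000140 -0.000001 = +0.000140;  D = -0.000082+0.000113i
d^4_{-1,3}: k∈[4..5] ⇒ +0.001565 -0.000010 = +0.001555;  D = +0.000740+0.001367i
d^4_{0,3}: k∈[3..4] ⇒ +0.013275 -0.000148 = +0.013128;  D = +0.013109-0.000699i
d^4_{1,3}: k∈[2..3] ⇒ +0.084448 -0.001565 = +0.082883;  D = +0.031492-0.076667i
d^4_{2,3}: k∈[1..2] ⇒ +0.377501 -0.012594 = +0.364907;  D = -0.245520-0.269957i
d^4_{3,3}: k∈[0..1] ⇒ +0.956727 -0.074476 = +0.882250;  D = -0.844138+0.256510i
d^4_{4,3}: single k=0 term ⇒ -0.285364;  D = +0.042084-0.282244i
Y_4^{m'}(θ=0.5475,φ=2.2908) and Σ D·Y over m':
  (-0.0000-0.0000i)·(-0.0314-0.0084i)  (-0.0000-0.0000i)·(+0.1253-0.0838i)  (-0.0001+0.0001i)·(-0.0485+0.3688i)  (+0.0007+0.0014i)·(-0.2916-0.3325i)  (+0.0131-0.0007i)·(-0.0285+0.0000i)  (+0.0315-0.0767i)·(+0.2916-0.3325i)  (-0.2455-0.2700i)·(-0.0485-0.3688i)  (-0.8441+0.2565i)·(-0.1253-0.0838i)  (+0.0421-0.2822i)·(-0.0314+0.0084i)
Y_4^3(R⁻¹ n̂) = +0.024214+0.117929i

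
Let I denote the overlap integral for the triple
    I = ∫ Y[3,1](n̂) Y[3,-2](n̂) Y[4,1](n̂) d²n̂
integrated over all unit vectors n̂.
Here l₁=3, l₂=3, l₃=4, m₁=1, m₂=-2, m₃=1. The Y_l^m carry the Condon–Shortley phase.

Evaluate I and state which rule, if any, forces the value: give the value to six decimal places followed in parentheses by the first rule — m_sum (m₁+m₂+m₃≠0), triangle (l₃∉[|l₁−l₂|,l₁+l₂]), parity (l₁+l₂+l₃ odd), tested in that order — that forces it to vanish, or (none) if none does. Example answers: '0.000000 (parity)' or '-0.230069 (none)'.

m-sum 0 ✓  L=10 even ✓  0≤4≤6 ✓
Π(2lᵢ+1) = 7×7×9 = 441
triangle coeff Δ(3,3,4) = 1/34650
Σ_t [0,2]: t=0:+1/72 t=1:−1/16 t=2:+1/72 = -5/144
(3j)²=2/77 [(3 3 4; 0 0 0)], sign=-1
Σ_t [0,1]: t=0:+1/48 t=1:−1/144 = 1/72
(3j)²=16/693 [(3 3 4; 1 -2 1)], sign=-1
⇒ 4πI² = 32/121
I = (+1)√(32/121/(4π)) = 0.14506992
No selection rule forces the value: the integral is nonzero (none).

0.145070 (none)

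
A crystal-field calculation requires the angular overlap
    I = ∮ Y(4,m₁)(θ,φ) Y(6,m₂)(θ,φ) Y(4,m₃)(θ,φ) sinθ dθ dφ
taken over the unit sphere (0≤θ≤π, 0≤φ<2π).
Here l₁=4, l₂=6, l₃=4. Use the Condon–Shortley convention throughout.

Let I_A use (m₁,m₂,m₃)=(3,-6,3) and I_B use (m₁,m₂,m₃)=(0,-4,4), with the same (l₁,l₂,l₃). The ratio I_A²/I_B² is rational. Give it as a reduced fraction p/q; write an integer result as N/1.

77/60

l's match ⇒ only the (l;m) 3-j factors differ between A and B.
A: triangle coeff Δ(4,6,4) = 1/1261260; Σ_t [0,0]: t=0:+1/518400 = 1/518400; (3j)²=7/195 [(4 6 4; 3 -6 3)], sign=-1
B: triangle coeff Δ(4,6,4) = 1/1261260; Σ_t [2,2]: t=2:+1/69120 = 1/69120; (3j)²=4/143 [(4 6 4; 0 -4 4)], sign=+1
I_A²/I_B² = (7/195)/(4/143) = 77/60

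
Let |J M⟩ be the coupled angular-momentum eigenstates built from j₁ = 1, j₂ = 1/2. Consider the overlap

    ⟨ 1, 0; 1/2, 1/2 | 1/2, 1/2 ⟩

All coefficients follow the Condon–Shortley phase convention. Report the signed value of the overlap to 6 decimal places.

j₁+j₂−J=1  J+j₁−j₂=1  J−j₁+j₂=0  j₁+j₂+J+1=3
(j₁±m₁, j₂±m₂, J±M) = (1,1,1,0,1,0)
P² = 1/3
sum k=1..1:
  [1] −1/1 = -1
S = -1
C² = P²·S² = 1/3 ; C = -0.577350

−√(1/3) ≈ -0.577350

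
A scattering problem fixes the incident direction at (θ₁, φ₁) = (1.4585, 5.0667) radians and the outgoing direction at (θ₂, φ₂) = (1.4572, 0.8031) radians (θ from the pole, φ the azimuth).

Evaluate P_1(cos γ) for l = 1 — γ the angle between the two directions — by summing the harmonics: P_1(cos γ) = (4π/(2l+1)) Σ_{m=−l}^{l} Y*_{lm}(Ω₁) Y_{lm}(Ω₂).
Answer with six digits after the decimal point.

-0.415661

Summing Y*_{l m}(θ₁,φ₁)·Y_{l m}(θ₂,φ₂) over m ∈ [−1, 1]; prefactor 4π/(2·1+1) = 4.188790:
  [-1]  conj(Y_{1,-1})(Ω₁) = +0.119112-0.321993i ; Y_{1,-1}(Ω₂) = +0.238392-0.246985i ; Δ = -0.051132-0.106180i
  [+0]  conj(Y_{1,0})(Ω₁) = +0.054753-0.000000i ; Y_{1,0}(Ω₂) = +0.055384+0.000000i ; Δ = +0.003032+0.000000i
  [+1]  conj(Y_{1,1})(Ω₁) = -0.119112-0.321993i ; Y_{1,1}(Ω₂) = -0.238392-0.246985i ; Δ = -0.051132+0.106180i
Total Σ_m = -0.099232+0.000000i. Multiply by 4.188790: -0.415661+0.000000i. P_1(cos γ) = -0.415661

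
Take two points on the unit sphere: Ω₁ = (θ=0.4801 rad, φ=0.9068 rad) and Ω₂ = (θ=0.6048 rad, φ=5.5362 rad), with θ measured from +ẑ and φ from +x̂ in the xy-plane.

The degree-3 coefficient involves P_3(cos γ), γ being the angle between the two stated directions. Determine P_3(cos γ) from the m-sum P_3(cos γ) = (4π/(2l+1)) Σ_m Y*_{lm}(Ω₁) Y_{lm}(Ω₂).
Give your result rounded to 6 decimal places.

Summing Y*_{l m}(θ₁,φ₁)·Y_{l m}(θ₂,φ₂) over m ∈ [−3, 3]; prefactor 4π/(2·3+1) = 1.795196:
  m=-3: Y*=-0.03751 + 0.01681j  Y=-0.04764 + 0.06011j  product 0.00078 - 0.00306j
  m=-2: Y*=-0.04649 + 0.18769j  Y=0.02086 + 0.27100j  product -0.05183 - 0.00868j
  m=-1: Y*=0.26984 + 0.34483j  Y=0.32137 + 0.29758j  product -0.01590 + 0.19112j
  m=+0: Y*=0.30894 + 0.00000j  Y=0.11772 + 0.00000j  product 0.03637 + 0.00000j
  m=+1: Y*=-0.26984 + 0.34483j  Y=-0.32137 + 0.29758j  product -0.01590 - 0.19112j
  m=+2: Y*=-0.04649 - 0.18769j  Y=0.02086 - 0.27100j  product -0.05183 + 0.00868j
  m=+3: Y*=0.03751 + 0.01681j  Y=0.04764 + 0.06011j  product 0.00078 + 0.00306j
Accumulated sum -0.09754 - 0.00000j; after 4π/(2l+1) scaling, -0.17510 - 0.00000j ⇒ P_3 = -0.175104

-0.175104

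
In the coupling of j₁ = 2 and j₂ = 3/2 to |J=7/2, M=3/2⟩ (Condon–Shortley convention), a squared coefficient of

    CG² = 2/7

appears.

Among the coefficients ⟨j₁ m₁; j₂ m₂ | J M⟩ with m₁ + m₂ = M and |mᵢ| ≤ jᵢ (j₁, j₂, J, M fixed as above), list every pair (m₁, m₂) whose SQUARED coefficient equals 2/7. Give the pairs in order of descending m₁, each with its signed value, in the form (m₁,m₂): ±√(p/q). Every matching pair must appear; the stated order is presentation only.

(0,3/2): +√(2/7)

Admissible pairs with m₁+m₂ = M = 3/2: (0,3/2), (1,1/2), (2,-1/2)
  (m₁,m₂)=(2,-1/2): CG² = 1/7, CG = +√(1/7)
  (m₁,m₂)=(1,1/2): CG² = 4/7, CG = +√(4/7)
  (m₁,m₂)=(0,3/2): CG² = 2/7, CG = +√(2/7)   ← matches the target
Pairs with CG² = 2/7: (0,3/2): +√(2/7)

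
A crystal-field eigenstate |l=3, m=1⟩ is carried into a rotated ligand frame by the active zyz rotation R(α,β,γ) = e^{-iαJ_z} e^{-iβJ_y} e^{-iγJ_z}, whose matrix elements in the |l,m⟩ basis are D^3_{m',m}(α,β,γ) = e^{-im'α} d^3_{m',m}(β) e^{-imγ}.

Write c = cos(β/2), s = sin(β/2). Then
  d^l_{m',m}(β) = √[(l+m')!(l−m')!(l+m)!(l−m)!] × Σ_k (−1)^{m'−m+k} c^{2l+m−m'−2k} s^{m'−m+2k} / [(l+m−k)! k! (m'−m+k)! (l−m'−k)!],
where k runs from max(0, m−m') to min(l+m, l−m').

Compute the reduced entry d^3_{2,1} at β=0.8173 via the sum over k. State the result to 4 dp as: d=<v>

d=-0.5110

d^3_{2,1}(β=0.8173) via the finite sum:
With c≡cos(β/2)=0.917658 and s≡sin(β/2)=0.397371, N=[120·1·24·2]^{1/2}=75.894664
k: max(0,(1)−(2))=0 … min(3+(1),3−(2))=1
  k=0: (−1)^1·75.8947/(24)·0.9177^5·0.3974^1 = -0.817712
  k=1: (−1)^2·75.8947/(12)·0.9177^3·0.3974^3 = +0.306663
d^3_{2,1}(0.8173) = -0.817712 +0.306663 = -0.511050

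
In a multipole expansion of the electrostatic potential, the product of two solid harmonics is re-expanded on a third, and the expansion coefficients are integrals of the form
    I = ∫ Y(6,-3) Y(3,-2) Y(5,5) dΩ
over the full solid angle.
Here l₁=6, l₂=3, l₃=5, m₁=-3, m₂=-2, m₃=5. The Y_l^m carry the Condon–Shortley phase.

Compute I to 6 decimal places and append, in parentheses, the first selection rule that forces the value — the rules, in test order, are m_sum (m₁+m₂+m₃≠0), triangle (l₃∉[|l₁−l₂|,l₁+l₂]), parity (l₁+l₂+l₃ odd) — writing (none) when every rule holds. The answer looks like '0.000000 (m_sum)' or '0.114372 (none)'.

Checks pass: Σm=0; 14 even; l₃=5∈[3,9].
(2·6+1)(2·3+1)(2·5+1) = 1001
Δ: 4! 8! 2! / 15! → 1/675675
sum: t=1:−1/8640 t=2:+1/2304 t=3:−1/8640 = 7/34560
3j²(6 3 5; 0 0 0) = Δ·Π!·Σ² = 7/429  (sign -1)
sum: t=1:−1/483840 = -1/483840
3j²(6 3 5; -3 -2 5) = Δ·Π!·Σ² = 6/1001  (sign -1)
combine: 4πI² = 1001·7/429·6/1001 = 14/143
take √, sign +1: I = 0.08826552
No selection rule forces the value: the integral is nonzero (none).

0.088266 (none)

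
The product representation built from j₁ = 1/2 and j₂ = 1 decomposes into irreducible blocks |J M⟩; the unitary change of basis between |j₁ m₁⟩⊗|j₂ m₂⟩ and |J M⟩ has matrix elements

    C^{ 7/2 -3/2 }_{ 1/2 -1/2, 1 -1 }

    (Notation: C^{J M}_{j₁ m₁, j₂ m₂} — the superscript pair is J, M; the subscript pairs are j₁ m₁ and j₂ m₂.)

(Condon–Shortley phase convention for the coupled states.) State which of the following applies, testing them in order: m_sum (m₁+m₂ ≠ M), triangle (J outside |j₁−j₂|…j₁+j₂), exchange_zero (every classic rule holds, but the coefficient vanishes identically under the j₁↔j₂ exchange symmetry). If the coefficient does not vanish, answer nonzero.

triangle

m-sum: m₁+m₂ = -1/2+(-1) = -3/2, M = -3/2  ✓
triangle: need |j₁−j₂| ≤ J ≤ j₁+j₂, i.e. J ∈ [1/2, 3/2]; J = 7/2 is outside ✗ ⇒ coefficient is 0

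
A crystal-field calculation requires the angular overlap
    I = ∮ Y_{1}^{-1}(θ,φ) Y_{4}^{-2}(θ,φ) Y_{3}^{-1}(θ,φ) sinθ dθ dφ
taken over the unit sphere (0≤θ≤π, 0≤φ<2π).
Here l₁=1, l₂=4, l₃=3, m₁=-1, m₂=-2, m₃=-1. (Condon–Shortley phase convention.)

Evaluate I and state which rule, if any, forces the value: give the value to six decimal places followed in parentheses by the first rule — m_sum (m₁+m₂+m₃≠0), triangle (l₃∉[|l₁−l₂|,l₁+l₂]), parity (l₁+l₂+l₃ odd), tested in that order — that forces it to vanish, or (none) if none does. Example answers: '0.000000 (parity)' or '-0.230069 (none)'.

0.000000 (m_sum)

-1 − 2 − 1 = -4 ≠ 0: azimuthal integral kills it; I = 0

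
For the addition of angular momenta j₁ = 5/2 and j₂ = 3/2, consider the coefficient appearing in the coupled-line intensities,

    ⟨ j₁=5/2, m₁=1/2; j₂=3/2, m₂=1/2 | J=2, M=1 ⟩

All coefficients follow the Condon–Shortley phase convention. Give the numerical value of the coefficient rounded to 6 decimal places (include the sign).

√[5·2!3!1!/7! · 3!2!2!1!3!1!] = √(12/7)
  +(−1)^1/∏(1,1,1,1,2,0)! = -1/2  (running -1/2)
  +(−1)^2/∏(2,0,0,0,3,1)! = 1/12  (running -5/12)
⟨..|..⟩ = √(12/7)·(-5/12) = -0.545545

-0.545545  (= −√(25/84))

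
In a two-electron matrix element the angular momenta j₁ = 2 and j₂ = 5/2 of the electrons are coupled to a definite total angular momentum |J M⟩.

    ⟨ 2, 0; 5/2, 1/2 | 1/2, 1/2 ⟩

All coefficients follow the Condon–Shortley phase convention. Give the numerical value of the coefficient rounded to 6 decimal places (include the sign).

+√(1/5) ≈ +0.447214

triangle: 4!·0!·1!/6! = 24/720
(j±m)!: 2!·2!·3!·2!·1!·0! = 48
prefactor² = (2J+1)·Δ·N² = 16/5
  k=2: +1/(2!·2!·0!·1!·0!·0!) = 1/4
Σ = 1/4  ⇒  CG² = 16/5·(1/4)² = 1/5
CG = +√(1/5) = +0.447214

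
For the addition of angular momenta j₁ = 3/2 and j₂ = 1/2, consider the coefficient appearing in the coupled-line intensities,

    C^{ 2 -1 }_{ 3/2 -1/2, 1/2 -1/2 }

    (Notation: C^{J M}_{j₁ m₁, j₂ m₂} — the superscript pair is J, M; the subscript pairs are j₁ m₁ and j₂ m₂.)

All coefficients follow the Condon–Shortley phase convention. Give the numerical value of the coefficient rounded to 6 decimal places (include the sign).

+√(3/4) = +0.866025

√[5·0!3!1!/5! · 1!2!0!1!1!3!] = √(3)
  +(−1)^0/∏(0,0,2,0,1,1)! = 1/2  (running 1/2)
⟨..|..⟩ = √(3)·(1/2) = +0.866025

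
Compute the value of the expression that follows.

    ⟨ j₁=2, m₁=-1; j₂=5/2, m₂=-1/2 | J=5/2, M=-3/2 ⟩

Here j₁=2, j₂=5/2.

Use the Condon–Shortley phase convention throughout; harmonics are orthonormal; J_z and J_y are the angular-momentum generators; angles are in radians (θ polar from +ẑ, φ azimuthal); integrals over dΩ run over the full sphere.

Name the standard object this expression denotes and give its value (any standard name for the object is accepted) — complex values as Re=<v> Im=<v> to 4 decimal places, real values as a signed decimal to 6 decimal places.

This is a Clebsch–Gordan (vector-coupling) coefficient.
triangle: 2!×2!×3!/8! = 24/40320
(j±m)!: 1!×3!×2!×3!×1!×4! = 1728
prefactor² = (2J+1)×Δ×N² = 216/35
  k=1: −1/(1!×1!×2!×1!×0!×2!) = -1/4
  k=2: +1/(2!×0!×1!×0!×1!×3!) = 1/12
Σ = -1/6  ⇒  CG² = 216/35×(-1/6)² = 6/35
CG = −√(6/35) = -0.414039

Clebsch–Gordan coefficient, −√(6/35) ≈ -0.414039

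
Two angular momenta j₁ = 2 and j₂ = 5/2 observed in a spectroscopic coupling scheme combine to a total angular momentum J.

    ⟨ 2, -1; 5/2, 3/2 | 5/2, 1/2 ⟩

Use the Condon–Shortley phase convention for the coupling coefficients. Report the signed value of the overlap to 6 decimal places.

+0.414039  (= +√(6/35))

√[6·2!2!3!/8! · 1!3!4!1!3!2!] = √(216/35)
  +(−1)^1/∏(1,1,2,3,0,0)! = -1/12  (running -1/12)
  +(−1)^2/∏(2,0,1,2,1,1)! = 1/4  (running 1/6)
⟨..|..⟩ = √(216/35)·(1/6) = +0.414039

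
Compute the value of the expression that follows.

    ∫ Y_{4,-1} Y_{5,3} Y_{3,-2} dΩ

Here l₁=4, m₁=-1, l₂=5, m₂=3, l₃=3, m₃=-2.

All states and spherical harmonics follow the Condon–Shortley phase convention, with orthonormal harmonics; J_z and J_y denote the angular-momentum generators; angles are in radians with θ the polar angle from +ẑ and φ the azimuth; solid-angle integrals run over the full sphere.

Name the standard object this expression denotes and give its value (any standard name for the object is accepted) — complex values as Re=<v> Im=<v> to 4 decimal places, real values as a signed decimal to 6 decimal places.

This is a Gaunt coefficient — the integral of a triple product of spherical harmonics over the sphere.
Rules hold: Σm=0, L=12 even, 1≤3≤9.
N = 9·11·7 = 693
Δ = 6!·2!·4!/13! = 1/180180
Racah Σ t=2..4: t=2:+1/576 t=3:−1/144 t=4:+1/576 = -1/288
⇒ 3j(4 5 3; 0 0 0)² = 20/1001, sgn +1
Racah Σ t=4..5: t=4:+1/1152 t=5:−1/1440 = 1/5760
⇒ 3j(4 5 3; -1 3 -2)² = 1/858, sgn -1
4πI² = N·(3j₀)²·(3jₘ)² = 30/1859
I = -1·√(0.0161377/4π) = -0.03583571

Gaunt coefficient, -0.035836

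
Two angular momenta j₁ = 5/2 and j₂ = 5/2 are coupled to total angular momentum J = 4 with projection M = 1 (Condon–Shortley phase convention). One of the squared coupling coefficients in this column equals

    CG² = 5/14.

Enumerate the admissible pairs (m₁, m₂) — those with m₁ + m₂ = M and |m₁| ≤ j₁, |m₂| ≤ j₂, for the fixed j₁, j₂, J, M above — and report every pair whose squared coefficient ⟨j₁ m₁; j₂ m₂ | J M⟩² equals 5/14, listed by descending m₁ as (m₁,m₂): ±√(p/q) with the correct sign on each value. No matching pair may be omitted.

Admissible pairs with m₁+m₂ = M = 1: (-3/2,5/2), (-1/2,3/2), (1/2,1/2), (3/2,-1/2), (5/2,-3/2)
  (m₁,m₂)=(5/2,-3/2): CG² = 1/7, CG = +√(1/7)
  (m₁,m₂)=(3/2,-1/2): CG² = 5/14, CG = +√(5/14)   ← matches the target
  (m₁,m₂)=(1/2,1/2): CG² = 0/1, CG = 0
  (m₁,m₂)=(-1/2,3/2): CG² = 5/14, CG = −√(5/14)   ← matches the target
  (m₁,m₂)=(-3/2,5/2): CG² = 1/7, CG = −√(1/7)
Pairs with CG² = 5/14: (3/2,-1/2): +√(5/14); (-1/2,3/2): −√(5/14)

(3/2,-1/2): +√(5/14); (-1/2,3/2): −√(5/14)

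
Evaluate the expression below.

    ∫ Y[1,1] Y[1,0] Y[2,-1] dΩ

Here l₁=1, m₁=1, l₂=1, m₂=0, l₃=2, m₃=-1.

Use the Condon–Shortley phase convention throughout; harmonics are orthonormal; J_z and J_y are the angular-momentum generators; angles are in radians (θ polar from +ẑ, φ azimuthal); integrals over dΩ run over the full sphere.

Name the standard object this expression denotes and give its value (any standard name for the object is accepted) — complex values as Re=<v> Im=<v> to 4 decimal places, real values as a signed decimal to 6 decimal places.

Gaunt coefficient, -0.218510

This is a Gaunt coefficient — the integral of a triple product of spherical harmonics over the sphere.
Checks pass: Σm=0; 4 even; l₃=2∈[0,2].
(2·1+1)(2·1+1)(2·2+1) = 45
Δ: 0! 2! 2! / 5! → 1/30
sum: t=0:+1/1 = 1/1
3j²(1 1 2; 0 0 0) = Δ·Π!·Σ² = 2/15  (sign +1)
sum: t=0:+1/2 = 1/2
3j²(1 1 2; 1 0 -1) = Δ·Π!·Σ² = 1/10  (sign -1)
combine: 4πI² = 45·2/15·1/10 = 3/5
take √, sign -1: I = -0.21850969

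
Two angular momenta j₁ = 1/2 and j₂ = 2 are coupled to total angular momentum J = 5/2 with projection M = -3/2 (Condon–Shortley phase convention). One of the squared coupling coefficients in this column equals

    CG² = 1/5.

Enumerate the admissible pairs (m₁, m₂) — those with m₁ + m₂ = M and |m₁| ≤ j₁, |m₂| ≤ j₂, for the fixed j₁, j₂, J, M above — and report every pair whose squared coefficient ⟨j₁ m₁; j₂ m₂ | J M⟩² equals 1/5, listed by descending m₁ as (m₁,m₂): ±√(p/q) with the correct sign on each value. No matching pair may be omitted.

Admissible pairs with m₁+m₂ = M = -3/2: (-1/2,-1), (1/2,-2)
  (m₁,m₂)=(1/2,-2): CG² = 1/5, CG = +√(1/5)   ← matches the target
  (m₁,m₂)=(-1/2,-1): CG² = 4/5, CG = +√(4/5)
Pairs with CG² = 1/5: (1/2,-2): +√(1/5)

(1/2,-2): +√(1/5)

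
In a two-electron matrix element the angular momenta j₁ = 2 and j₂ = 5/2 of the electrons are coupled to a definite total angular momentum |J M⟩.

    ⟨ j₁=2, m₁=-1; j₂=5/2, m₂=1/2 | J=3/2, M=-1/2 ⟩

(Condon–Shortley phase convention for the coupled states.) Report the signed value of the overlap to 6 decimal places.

+√(5/21) = +0.487950

√[4·3!1!2!/7! · 1!3!3!2!1!2!] = √(48/35)
  +(−1)^2/∏(2,1,1,1,0,1)! = 1/2  (running 1/2)
  +(−1)^3/∏(3,0,0,0,1,2)! = -1/12  (running 5/12)
⟨..|..⟩ = √(48/35)·(5/12) = +0.487950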